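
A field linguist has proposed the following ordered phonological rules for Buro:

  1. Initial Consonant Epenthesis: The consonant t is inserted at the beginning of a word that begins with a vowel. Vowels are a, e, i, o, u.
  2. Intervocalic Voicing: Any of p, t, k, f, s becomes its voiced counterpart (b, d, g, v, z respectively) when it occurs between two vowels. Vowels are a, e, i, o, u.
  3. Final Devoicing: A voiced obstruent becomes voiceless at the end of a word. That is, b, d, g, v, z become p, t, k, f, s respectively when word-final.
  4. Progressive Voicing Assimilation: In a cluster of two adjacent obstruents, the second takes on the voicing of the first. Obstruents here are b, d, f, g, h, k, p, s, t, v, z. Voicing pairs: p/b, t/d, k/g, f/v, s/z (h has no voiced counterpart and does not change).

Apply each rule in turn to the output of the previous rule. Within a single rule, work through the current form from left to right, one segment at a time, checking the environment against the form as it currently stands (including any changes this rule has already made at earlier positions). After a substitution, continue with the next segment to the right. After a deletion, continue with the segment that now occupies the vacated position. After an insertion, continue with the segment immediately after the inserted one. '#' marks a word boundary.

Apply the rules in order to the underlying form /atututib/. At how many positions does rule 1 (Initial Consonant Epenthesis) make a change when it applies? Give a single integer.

1

1 Initial Consonant Epenthesis: [atututib] → [tatututib]
2 Intervocalic Voicing: [tatututib] → [tadududib]
3 Final Devoicing: [tadududib] → [tadududip]
4 Progressive Voicing Assimilation: no change — [tadududip]
Rule 1 changed 1 position(s).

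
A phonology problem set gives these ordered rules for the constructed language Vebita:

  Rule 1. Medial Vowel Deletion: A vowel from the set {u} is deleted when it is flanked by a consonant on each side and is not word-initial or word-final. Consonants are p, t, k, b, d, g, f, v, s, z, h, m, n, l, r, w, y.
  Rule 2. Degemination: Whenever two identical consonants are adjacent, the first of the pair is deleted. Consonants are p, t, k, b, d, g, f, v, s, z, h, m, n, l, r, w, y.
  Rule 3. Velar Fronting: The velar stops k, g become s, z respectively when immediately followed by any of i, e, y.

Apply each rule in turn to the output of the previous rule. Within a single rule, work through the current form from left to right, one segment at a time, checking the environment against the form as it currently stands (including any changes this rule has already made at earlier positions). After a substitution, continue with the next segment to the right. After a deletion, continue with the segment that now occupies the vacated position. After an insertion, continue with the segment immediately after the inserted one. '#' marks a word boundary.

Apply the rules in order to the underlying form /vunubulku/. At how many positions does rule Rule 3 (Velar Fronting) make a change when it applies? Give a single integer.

Rule 1 Medial Vowel Deletion: [vunubulku] → [vnblku]
Rule 2 Degemination: no change — [vnblku]
Rule 3 Velar Fronting: no change — [vnblku]
Rule Rule 3 changed 0 position(s).

0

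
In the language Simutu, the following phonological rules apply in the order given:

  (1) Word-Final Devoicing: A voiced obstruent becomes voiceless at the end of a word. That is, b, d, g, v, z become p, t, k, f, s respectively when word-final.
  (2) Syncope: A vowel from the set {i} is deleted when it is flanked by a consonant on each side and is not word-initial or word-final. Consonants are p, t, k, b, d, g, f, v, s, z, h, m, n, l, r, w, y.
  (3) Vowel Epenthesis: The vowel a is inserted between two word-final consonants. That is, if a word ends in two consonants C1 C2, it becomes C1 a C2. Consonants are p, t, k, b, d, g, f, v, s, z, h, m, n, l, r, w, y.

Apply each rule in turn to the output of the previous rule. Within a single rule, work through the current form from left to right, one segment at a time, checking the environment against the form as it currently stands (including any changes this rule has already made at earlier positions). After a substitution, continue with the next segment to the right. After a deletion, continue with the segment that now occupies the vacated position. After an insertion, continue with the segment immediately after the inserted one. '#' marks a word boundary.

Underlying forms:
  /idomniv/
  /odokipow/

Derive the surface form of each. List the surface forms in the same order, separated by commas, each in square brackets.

[idomnaf], [odokpow]

/idomniv/:
  (1) Word-Final Devoicing: [idomniv] → [idomnif]
  (2) Syncope: [idomnif] → [idomnf]
  (3) Vowel Epenthesis: [idomnf] → [idomnaf]
/odokipow/:
  (1) Word-Final Devoicing: no change — [odokipow]
  (2) Syncope: [odokipow] → [odokpow]
  (3) Vowel Epenthesis: no change — [odokpow]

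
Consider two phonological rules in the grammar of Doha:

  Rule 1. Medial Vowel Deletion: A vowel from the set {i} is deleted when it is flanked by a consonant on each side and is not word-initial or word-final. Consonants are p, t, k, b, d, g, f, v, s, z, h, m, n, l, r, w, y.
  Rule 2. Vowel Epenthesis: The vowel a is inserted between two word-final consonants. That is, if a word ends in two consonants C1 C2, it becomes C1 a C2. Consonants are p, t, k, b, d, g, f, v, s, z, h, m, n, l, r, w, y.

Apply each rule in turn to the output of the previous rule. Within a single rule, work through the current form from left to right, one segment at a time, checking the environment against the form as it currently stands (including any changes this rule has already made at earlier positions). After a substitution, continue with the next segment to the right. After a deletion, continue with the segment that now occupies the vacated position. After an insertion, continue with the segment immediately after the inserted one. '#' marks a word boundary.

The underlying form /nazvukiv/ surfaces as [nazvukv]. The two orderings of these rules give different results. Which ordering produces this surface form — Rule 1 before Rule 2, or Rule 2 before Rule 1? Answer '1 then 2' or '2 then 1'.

2 then 1

Order 1 then 2:
  1 Medial Vowel Deletion: [nazvukiv] → [nazvukv]
  2 Vowel Epenthesis: [nazvukv] → [nazvukav]
  result: [nazvukav]
Order 2 then 1:
  2 Vowel Epenthesis: no change — [nazvukiv]
  1 Medial Vowel Deletion: [nazvukiv] → [nazvukv]
  result: [nazvukv]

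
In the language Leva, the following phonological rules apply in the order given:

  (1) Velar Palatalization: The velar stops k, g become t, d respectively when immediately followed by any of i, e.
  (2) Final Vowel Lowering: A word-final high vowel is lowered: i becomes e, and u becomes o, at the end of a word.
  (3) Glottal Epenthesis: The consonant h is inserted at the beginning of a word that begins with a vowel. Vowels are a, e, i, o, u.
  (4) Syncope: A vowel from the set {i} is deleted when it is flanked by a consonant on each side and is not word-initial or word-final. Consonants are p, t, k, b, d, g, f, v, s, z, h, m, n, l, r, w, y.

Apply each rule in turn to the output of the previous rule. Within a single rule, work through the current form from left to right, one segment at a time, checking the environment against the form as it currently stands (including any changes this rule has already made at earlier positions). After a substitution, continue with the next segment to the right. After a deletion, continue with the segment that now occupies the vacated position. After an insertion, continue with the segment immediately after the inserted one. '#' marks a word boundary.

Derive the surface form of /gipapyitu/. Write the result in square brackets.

(1) Velar Palatalization: [gipapyitu] → [dipapyitu]
(2) Final Vowel Lowering: [dipapyitu] → [dipapyito]
(3) Glottal Epenthesis: no change — [dipapyito]
(4) Syncope: [dipapyito] → [dpapyto]

[dpapyto]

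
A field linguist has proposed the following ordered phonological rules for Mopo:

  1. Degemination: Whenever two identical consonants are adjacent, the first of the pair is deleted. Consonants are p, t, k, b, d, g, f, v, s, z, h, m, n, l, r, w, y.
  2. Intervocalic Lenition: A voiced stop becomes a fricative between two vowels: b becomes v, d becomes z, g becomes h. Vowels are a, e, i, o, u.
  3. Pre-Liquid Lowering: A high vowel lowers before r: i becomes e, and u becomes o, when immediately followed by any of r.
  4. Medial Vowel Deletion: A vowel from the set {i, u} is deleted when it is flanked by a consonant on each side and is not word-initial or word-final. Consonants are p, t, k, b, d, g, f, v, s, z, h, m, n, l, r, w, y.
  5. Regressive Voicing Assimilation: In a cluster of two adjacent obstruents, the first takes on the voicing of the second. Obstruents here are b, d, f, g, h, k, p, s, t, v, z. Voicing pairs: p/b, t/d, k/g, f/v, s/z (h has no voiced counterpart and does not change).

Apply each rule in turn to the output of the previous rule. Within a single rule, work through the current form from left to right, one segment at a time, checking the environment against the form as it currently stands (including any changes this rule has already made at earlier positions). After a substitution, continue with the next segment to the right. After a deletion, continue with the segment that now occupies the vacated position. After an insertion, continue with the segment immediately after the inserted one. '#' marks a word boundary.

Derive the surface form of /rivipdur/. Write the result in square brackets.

[rfbdor]

1 Degemination: no change — [rivipdur]
2 Intervocalic Lenition: no change — [rivipdur]
3 Pre-Liquid Lowering: [rivipdur] → [rivipdor]
4 Medial Vowel Deletion: [rivipdor] → [rvpdor]
5 Regressive Voicing Assimilation: [rvpdor] → [rfbdor]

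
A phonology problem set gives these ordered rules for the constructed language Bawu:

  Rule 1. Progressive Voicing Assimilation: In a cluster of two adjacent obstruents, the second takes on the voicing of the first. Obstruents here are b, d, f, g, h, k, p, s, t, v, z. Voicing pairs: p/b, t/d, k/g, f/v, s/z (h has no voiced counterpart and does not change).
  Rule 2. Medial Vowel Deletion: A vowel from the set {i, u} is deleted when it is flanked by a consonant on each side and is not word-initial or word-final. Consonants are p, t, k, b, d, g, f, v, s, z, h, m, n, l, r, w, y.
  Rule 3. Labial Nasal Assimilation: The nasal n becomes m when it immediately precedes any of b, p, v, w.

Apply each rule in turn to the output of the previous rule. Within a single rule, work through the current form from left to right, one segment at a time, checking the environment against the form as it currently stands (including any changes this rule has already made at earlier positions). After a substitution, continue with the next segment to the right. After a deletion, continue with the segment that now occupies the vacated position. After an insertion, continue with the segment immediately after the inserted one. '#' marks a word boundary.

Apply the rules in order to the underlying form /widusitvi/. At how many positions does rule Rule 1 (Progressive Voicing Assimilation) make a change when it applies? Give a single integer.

1

Rule 1 Progressive Voicing Assimilation: [widusitvi] → [widusitfi]
Rule 2 Medial Vowel Deletion: [widusitfi] → [wdstfi]
Rule 3 Labial Nasal Assimilation: no change — [wdstfi]
Rule Rule 1 changed 1 position(s).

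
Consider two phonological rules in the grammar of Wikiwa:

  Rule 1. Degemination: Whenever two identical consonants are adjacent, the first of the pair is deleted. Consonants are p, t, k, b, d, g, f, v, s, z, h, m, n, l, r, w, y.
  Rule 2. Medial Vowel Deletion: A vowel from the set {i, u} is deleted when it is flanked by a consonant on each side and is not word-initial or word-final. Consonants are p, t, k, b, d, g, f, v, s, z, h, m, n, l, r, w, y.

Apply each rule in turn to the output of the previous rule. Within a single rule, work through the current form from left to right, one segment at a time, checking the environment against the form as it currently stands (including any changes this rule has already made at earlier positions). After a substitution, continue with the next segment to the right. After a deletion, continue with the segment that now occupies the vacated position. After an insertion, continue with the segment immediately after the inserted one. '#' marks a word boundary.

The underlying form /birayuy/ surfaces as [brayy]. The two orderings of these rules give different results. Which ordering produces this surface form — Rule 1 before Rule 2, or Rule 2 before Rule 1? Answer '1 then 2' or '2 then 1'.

Order 1 then 2:
  1 Degemination: no change — [birayuy]
  2 Medial Vowel Deletion: [birayuy] → [brayy]
  result: [brayy]
Order 2 then 1:
  2 Medial Vowel Deletion: [birayuy] → [brayy]
  1 Degemination: [brayy] → [bray]
  result: [bray]

1 then 2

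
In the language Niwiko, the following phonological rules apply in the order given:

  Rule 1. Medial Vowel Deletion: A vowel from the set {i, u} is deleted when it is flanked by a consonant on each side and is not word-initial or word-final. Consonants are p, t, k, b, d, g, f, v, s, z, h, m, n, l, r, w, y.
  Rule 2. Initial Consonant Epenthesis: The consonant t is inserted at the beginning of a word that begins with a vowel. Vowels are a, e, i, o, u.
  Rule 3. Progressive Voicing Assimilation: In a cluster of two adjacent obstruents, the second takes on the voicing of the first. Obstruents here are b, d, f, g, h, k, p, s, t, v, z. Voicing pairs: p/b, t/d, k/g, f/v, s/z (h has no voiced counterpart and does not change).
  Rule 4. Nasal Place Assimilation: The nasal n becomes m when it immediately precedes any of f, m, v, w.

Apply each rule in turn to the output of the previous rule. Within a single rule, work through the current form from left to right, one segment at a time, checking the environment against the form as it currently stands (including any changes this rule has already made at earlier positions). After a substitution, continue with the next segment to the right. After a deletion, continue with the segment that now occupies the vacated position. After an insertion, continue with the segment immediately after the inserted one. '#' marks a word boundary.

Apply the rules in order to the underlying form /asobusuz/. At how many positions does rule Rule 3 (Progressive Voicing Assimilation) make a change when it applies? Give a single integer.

1

Rule 1 Medial Vowel Deletion: [asobusuz] → [asobsz]
Rule 2 Initial Consonant Epenthesis: [asobsz] → [tasobsz]
Rule 3 Progressive Voicing Assimilation: [tasobsz] → [tasobzz]
Rule 4 Nasal Place Assimilation: no change — [tasobzz]
Rule Rule 3 changed 1 position(s).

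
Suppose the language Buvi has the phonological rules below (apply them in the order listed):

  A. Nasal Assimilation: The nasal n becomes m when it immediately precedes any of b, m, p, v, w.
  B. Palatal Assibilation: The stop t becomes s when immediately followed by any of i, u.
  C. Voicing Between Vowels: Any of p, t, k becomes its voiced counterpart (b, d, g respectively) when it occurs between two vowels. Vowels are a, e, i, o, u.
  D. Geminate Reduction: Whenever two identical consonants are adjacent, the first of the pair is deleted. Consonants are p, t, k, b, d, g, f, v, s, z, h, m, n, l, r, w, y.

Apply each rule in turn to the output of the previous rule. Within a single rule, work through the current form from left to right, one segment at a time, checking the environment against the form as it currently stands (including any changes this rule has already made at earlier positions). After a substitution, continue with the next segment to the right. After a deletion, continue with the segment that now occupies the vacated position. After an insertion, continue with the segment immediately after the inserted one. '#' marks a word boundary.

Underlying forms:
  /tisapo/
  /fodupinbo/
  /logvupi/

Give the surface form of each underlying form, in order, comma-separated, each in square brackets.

/tisapo/:
  A Nasal Assimilation: no change — [tisapo]
  B Palatal Assibilation: [tisapo] → [sisapo]
  C Voicing Between Vowels: [sisapo] → [sisabo]
  D Geminate Reduction: no change — [sisabo]
/fodupinbo/:
  A Nasal Assimilation: [fodupinbo] → [fodupimbo]
  B Palatal Assibilation: no change — [fodupimbo]
  C Voicing Between Vowels: [fodupimbo] → [fodubimbo]
  D Geminate Reduction: no change — [fodubimbo]
/logvupi/:
  A Nasal Assimilation: no change — [logvupi]
  B Palatal Assibilation: no change — [logvupi]
  C Voicing Between Vowels: [logvupi] → [logvubi]
  D Geminate Reduction: no change — [logvubi]

[sisabo], [fodubimbo], [logvubi]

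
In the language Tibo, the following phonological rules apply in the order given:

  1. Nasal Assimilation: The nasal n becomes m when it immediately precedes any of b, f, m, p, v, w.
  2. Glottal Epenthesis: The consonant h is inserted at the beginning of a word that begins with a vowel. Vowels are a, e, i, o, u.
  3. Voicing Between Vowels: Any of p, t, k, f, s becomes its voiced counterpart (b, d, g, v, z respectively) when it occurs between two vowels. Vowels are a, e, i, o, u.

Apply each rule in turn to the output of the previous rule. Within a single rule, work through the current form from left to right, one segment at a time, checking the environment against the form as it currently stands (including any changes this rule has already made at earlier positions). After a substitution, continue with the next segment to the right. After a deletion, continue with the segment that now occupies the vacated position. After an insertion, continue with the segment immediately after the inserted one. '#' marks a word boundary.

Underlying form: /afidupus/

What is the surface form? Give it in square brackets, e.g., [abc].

[havidubus]

1 Nasal Assimilation: no change — [afidupus]
2 Glottal Epenthesis: [afidupus] → [hafidupus]
3 Voicing Between Vowels: [hafidupus] → [havidubus]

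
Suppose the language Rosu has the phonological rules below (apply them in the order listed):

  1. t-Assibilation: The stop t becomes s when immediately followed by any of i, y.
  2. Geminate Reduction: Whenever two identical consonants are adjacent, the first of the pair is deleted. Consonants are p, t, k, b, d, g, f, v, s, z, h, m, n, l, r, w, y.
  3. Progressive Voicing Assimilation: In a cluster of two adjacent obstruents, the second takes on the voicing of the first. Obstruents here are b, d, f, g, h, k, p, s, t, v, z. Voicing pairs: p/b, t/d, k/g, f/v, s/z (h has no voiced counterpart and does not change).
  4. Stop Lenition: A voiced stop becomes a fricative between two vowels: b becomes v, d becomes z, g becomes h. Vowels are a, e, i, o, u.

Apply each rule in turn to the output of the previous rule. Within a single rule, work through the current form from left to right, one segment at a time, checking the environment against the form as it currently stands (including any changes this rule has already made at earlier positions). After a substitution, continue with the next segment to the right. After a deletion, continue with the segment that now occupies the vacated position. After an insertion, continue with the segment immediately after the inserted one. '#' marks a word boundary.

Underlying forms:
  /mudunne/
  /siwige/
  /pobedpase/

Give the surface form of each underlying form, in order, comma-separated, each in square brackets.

/mudunne/:
  1 t-Assibilation: no change — [mudunne]
  2 Geminate Reduction: [mudunne] → [mudune]
  3 Progressive Voicing Assimilation: no change — [mudune]
  4 Stop Lenition: [mudune] → [muzune]
/siwige/:
  1 t-Assibilation: no change — [siwige]
  2 Geminate Reduction: no change — [siwige]
  3 Progressive Voicing Assimilation: no change — [siwige]
  4 Stop Lenition: [siwige] → [siwihe]
/pobedpase/:
  1 t-Assibilation: no change — [pobedpase]
  2 Geminate Reduction: no change — [pobedpase]
  3 Progressive Voicing Assimilation: [pobedpase] → [pobedbase]
  4 Stop Lenition: [pobedbase] → [povedbase]

[muzune], [siwihe], [povedbase]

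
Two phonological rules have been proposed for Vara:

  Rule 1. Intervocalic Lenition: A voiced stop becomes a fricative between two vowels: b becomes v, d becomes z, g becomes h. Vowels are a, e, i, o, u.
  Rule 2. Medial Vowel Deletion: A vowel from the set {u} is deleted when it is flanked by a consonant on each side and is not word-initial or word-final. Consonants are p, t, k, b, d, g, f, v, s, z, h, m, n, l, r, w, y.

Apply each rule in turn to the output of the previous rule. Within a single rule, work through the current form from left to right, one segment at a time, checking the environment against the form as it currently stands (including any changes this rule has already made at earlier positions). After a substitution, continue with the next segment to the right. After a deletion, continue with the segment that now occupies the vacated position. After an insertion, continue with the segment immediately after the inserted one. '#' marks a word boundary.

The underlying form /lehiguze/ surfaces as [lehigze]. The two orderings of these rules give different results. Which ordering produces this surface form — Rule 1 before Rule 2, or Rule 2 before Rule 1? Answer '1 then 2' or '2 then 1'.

2 then 1

Order 1 then 2:
  1 Intervocalic Lenition: [lehiguze] → [lehihuze]
  2 Medial Vowel Deletion: [lehihuze] → [lehihze]
  result: [lehihze]
Order 2 then 1:
  2 Medial Vowel Deletion: [lehiguze] → [lehigze]
  1 Intervocalic Lenition: no change — [lehigze]
  result: [lehigze]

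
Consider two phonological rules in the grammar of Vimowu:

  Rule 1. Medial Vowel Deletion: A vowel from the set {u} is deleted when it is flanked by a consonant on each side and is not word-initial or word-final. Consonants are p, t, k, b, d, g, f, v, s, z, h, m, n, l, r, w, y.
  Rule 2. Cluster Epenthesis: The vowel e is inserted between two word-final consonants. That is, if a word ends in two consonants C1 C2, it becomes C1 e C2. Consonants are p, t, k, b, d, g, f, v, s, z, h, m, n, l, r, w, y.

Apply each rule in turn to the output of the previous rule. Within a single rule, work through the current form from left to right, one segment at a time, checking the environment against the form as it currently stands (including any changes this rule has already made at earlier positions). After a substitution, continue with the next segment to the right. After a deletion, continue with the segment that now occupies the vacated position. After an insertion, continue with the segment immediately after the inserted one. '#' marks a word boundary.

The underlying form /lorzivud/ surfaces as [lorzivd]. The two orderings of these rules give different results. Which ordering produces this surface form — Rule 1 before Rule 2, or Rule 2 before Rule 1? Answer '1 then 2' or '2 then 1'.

2 then 1

Order 1 then 2:
  1 Medial Vowel Deletion: [lorzivud] → [lorzivd]
  2 Cluster Epenthesis: [lorzivd] → [lorzived]
  result: [lorzived]
Order 2 then 1:
  2 Cluster Epenthesis: no change — [lorzivud]
  1 Medial Vowel Deletion: [lorzivud] → [lorzivd]
  result: [lorzivd]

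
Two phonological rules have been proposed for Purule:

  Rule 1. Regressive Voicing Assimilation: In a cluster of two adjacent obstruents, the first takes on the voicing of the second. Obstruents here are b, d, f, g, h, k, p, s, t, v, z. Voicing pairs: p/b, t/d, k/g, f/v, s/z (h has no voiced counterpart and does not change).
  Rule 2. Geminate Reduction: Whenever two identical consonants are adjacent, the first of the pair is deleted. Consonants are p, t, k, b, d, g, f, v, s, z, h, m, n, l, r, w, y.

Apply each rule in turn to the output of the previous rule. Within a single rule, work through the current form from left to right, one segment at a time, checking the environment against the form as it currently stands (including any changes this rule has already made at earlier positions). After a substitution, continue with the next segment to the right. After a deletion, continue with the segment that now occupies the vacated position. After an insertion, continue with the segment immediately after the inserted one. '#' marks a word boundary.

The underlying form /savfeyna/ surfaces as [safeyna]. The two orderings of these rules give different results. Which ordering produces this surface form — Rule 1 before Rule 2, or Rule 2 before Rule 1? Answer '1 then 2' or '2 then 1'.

1 then 2

Order 1 then 2:
  1 Regressive Voicing Assimilation: [savfeyna] → [saffeyna]
  2 Geminate Reduction: [saffeyna] → [safeyna]
  result: [safeyna]
Order 2 then 1:
  2 Geminate Reduction: no change — [savfeyna]
  1 Regressive Voicing Assimilation: [savfeyna] → [saffeyna]
  result: [saffeyna]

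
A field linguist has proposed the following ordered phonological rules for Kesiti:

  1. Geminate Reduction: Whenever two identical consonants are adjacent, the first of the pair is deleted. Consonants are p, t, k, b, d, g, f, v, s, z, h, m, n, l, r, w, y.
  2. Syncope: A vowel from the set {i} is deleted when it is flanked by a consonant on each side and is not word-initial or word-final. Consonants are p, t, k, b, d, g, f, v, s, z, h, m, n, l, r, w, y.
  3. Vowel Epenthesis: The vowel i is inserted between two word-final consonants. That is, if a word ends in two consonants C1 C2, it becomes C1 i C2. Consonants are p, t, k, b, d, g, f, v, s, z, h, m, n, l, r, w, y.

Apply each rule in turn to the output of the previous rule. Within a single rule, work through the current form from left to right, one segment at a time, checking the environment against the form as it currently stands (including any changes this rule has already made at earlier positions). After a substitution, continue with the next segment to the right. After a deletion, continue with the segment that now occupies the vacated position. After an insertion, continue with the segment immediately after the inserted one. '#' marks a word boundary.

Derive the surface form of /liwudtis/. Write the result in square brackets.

1 Geminate Reduction: no change — [liwudtis]
2 Syncope: [liwudtis] → [lwudts]
3 Vowel Epenthesis: [lwudts] → [lwudtis]

[lwudtis]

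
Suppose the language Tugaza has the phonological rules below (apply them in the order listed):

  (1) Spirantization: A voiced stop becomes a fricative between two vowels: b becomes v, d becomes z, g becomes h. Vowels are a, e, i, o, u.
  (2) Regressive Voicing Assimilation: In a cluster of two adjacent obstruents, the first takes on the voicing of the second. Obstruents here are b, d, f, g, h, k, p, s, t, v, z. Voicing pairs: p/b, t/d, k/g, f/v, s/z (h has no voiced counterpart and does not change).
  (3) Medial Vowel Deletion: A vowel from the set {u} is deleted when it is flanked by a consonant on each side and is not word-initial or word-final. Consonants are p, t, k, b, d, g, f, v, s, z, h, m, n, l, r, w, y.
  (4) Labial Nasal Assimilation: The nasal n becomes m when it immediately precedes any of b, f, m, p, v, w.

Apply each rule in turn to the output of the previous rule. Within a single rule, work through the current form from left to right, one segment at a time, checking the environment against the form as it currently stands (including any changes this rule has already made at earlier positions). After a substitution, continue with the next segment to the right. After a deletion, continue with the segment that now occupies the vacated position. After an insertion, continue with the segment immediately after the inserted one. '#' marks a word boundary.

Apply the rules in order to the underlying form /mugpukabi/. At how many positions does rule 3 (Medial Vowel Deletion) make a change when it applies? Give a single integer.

2

(1) Spirantization: [mugpukabi] → [mugpukavi]
(2) Regressive Voicing Assimilation: [mugpukavi] → [mukpukavi]
(3) Medial Vowel Deletion: [mukpukavi] → [mkpkavi]
(4) Labial Nasal Assimilation: no change — [mkpkavi]
Rule 3 changed 2 position(s).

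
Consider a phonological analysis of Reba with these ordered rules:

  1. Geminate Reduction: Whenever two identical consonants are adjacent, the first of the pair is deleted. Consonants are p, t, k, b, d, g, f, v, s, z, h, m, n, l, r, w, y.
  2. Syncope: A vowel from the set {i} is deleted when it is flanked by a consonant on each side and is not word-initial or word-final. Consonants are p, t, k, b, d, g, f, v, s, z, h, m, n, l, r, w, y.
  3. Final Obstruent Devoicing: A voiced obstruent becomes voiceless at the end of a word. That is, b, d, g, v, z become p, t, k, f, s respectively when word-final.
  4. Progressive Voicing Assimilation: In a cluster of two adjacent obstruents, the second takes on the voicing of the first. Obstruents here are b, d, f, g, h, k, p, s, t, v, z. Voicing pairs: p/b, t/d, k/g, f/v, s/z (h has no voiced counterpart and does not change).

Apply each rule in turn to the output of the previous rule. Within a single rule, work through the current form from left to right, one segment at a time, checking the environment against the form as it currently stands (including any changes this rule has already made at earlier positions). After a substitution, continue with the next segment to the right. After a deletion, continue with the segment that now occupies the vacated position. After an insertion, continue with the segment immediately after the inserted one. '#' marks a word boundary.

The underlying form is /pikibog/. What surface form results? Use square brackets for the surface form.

1 Geminate Reduction: no change — [pikibog]
2 Syncope: [pikibog] → [pkbog]
3 Final Obstruent Devoicing: [pkbog] → [pkbok]
4 Progressive Voicing Assimilation: [pkbok] → [pkpok]

[pkpok]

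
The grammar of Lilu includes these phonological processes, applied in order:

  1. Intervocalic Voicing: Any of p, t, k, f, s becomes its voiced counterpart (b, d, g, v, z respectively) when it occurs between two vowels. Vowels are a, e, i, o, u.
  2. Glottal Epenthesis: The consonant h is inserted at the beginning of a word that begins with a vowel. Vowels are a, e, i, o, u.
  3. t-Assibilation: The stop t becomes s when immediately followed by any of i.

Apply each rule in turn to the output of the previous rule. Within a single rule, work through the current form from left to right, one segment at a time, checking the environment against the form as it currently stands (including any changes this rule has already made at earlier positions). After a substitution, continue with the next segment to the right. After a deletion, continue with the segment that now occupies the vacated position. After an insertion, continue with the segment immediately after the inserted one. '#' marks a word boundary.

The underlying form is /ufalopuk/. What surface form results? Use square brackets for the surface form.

[huvalobuk]

1 Intervocalic Voicing: [ufalopuk] → [uvalobuk]
2 Glottal Epenthesis: [uvalobuk] → [huvalobuk]
3 t-Assibilation: no change — [huvalobuk]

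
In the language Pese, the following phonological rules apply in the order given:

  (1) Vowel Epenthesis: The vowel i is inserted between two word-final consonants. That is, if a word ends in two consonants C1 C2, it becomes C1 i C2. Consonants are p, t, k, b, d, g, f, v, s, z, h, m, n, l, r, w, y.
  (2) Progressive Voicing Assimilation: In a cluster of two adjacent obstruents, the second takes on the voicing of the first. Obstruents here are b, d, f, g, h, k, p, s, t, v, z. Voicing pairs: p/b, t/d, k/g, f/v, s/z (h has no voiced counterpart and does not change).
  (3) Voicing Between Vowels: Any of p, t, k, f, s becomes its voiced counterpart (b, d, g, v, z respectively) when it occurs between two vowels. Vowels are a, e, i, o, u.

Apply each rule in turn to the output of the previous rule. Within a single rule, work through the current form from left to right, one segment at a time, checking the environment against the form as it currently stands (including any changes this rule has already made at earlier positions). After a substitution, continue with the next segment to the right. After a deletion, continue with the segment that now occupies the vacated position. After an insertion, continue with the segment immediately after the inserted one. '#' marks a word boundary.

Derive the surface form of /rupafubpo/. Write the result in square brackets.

(1) Vowel Epenthesis: no change — [rupafubpo]
(2) Progressive Voicing Assimilation: [rupafubpo] → [rupafubbo]
(3) Voicing Between Vowels: [rupafubbo] → [rubavubbo]

[rubavubbo]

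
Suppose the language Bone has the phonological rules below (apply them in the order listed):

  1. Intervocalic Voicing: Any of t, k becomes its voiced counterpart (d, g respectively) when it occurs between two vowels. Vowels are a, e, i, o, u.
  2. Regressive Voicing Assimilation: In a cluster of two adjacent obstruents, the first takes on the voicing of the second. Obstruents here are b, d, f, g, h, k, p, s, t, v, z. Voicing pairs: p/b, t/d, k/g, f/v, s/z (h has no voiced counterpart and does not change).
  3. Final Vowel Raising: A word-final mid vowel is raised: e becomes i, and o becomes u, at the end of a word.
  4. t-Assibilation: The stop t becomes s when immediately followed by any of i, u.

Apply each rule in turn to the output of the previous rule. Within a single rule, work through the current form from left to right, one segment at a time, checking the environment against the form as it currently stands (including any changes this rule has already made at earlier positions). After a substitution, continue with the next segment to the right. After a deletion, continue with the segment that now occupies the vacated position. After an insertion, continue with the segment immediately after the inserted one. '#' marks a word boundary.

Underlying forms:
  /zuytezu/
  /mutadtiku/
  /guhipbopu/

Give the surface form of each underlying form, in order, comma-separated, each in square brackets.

[zuytezu], [mudatsigu], [guhibbopu]

/zuytezu/:
  1 Intervocalic Voicing: no change — [zuytezu]
  2 Regressive Voicing Assimilation: no change — [zuytezu]
  3 Final Vowel Raising: no change — [zuytezu]
  4 t-Assibilation: no change — [zuytezu]
/mutadtiku/:
  1 Intervocalic Voicing: [mutadtiku] → [mudadtigu]
  2 Regressive Voicing Assimilation: [mudadtigu] → [mudattigu]
  3 Final Vowel Raising: no change — [mudattigu]
  4 t-Assibilation: [mudattigu] → [mudatsigu]
/guhipbopu/:
  1 Intervocalic Voicing: no change — [guhipbopu]
  2 Regressive Voicing Assimilation: [guhipbopu] → [guhibbopu]
  3 Final Vowel Raising: no change — [guhibbopu]
  4 t-Assibilation: no change — [guhibbopu]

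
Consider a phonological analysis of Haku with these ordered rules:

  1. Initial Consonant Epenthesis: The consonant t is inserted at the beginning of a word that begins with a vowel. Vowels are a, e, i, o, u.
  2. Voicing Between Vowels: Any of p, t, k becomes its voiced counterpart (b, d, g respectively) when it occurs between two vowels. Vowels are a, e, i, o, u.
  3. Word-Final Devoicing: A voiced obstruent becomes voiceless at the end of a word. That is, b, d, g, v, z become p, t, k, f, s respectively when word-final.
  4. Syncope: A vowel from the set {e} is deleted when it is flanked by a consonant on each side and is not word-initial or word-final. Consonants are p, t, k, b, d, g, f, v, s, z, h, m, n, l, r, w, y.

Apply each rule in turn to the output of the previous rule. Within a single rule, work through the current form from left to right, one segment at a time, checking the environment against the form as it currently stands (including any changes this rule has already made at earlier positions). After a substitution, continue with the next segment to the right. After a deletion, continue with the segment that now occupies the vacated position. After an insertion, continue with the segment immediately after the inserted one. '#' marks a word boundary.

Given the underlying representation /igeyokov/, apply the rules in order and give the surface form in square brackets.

1 Initial Consonant Epenthesis: [igeyokov] → [tigeyokov]
2 Voicing Between Vowels: [tigeyokov] → [tigeyogov]
3 Word-Final Devoicing: [tigeyogov] → [tigeyogof]
4 Syncope: [tigeyogof] → [tigyogof]

[tigyogof]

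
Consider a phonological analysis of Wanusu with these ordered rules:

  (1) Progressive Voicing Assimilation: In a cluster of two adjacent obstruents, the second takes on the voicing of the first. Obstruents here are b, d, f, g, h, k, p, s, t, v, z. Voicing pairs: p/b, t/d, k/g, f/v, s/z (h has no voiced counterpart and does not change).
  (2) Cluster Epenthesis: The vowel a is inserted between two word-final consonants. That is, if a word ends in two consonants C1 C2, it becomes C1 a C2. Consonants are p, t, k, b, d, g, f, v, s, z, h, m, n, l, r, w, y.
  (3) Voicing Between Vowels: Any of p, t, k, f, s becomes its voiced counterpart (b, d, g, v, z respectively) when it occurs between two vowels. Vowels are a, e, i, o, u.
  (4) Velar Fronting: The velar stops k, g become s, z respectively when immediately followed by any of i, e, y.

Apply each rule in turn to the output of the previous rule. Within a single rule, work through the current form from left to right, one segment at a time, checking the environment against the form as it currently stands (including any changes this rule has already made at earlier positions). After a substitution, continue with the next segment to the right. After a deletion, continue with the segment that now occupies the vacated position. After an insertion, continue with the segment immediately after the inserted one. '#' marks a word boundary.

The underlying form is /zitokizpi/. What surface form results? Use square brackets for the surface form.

[zidozizbi]

(1) Progressive Voicing Assimilation: [zitokizpi] → [zitokizbi]
(2) Cluster Epenthesis: no change — [zitokizbi]
(3) Voicing Between Vowels: [zitokizbi] → [zidogizbi]
(4) Velar Fronting: [zidogizbi] → [zidozizbi]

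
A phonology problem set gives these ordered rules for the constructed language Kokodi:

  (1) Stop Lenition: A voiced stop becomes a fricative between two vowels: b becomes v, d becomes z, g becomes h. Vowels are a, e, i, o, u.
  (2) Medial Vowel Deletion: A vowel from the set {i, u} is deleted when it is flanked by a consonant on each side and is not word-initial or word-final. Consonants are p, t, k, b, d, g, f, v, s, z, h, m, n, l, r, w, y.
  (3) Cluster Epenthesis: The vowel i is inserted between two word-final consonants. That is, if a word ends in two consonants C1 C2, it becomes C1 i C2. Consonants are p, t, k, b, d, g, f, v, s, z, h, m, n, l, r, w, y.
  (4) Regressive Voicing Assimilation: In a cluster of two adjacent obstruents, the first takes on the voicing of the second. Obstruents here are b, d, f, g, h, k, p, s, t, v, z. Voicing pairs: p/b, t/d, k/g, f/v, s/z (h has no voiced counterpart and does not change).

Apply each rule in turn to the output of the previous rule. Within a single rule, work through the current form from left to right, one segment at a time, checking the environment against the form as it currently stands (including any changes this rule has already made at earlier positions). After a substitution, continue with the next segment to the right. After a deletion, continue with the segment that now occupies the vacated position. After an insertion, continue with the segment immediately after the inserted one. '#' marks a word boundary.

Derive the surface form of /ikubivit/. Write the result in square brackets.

[igvvit]

(1) Stop Lenition: [ikubivit] → [ikuvivit]
(2) Medial Vowel Deletion: [ikuvivit] → [ikvvt]
(3) Cluster Epenthesis: [ikvvt] → [ikvvit]
(4) Regressive Voicing Assimilation: [ikvvit] → [igvvit]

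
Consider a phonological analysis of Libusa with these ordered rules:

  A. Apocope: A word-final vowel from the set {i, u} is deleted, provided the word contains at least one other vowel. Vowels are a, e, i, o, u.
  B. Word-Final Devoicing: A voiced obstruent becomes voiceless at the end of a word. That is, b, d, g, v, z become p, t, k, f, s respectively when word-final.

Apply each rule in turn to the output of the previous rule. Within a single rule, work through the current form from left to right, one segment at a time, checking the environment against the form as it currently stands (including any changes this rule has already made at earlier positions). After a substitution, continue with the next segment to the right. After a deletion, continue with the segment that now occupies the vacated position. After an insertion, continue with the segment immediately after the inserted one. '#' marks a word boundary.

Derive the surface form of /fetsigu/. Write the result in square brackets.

[fetsik]

A Apocope: [fetsigu] → [fetsig]
B Word-Final Devoicing: [fetsig] → [fetsik]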